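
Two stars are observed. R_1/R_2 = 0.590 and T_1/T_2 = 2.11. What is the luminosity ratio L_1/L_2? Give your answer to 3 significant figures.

From the Stefan–Boltzmann law, L ∝ R²T⁴, so
L_1/L_2 = (R_1/R_2)² (T_1/T_2)⁴ = (0.590)² × (2.11)⁴ = 0.3481 × 19.82 = 6.900.

6.90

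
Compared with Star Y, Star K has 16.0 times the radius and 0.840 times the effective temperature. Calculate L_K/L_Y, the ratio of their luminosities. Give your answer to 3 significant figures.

From the Stefan–Boltzmann law, L ∝ R²T⁴, so
L_K/L_Y = (R_K/R_Y)² (T_K/T_Y)⁴ = (16.0)² × (0.840)⁴ = 256.0 × 0.4979 = 127.5.

127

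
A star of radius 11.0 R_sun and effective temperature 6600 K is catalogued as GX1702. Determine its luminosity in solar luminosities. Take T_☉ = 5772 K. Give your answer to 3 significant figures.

L/L_☉ = (R/R_☉)² (T/T_☉)⁴ = (11.0)² × (6600/5772)⁴
       = 121.0 × (1.143)⁴ = 121.0 × 1.710 = 206.9.

207 solar luminosities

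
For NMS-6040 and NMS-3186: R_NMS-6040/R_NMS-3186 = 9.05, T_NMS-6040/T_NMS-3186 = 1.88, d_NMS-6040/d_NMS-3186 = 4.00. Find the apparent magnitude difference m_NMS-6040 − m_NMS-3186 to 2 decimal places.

-4.51

L_NMS-6040/L_NMS-3186 = (9.05)²(1.88)⁴ = 1023.
F_NMS-6040/F_NMS-3186 = (L_NMS-6040/L_NMS-3186)/(d_NMS-6040/d_NMS-3186)² = 1023/16.00 = 63.95.
m_NMS-6040 − m_NMS-3186 = −2.5 log₁₀(63.95) = -4.51.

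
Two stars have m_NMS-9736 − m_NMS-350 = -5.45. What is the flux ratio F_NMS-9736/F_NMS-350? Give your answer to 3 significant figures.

151

F_NMS-9736/F_NMS-350 = 10^(−(m_NMS-9736 − m_NMS-350)/2.5) = 10^(5.45/2.5) = 10^2.180 = 151.4.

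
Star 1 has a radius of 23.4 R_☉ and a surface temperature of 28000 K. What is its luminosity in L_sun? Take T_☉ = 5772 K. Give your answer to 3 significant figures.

3.03×10^5 L_sun

L/L_☉ = (R/R_☉)² (T/T_☉)⁴ = (23.4)² × (28000/5772)⁴
       = 547.6 × (4.851)⁴ = 547.6 × 553.8 = 3.032×10^5.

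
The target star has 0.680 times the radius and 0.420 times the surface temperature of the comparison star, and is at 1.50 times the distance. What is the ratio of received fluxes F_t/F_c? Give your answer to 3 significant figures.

L_t/L_c = (R_t/R_c)²(T_t/T_c)⁴ = (0.680)² × (0.420)⁴ = 0.01439.
F_t/F_c = (L_t/L_c)/(d_t/d_c)² = 0.01439 / (1.50)² = 0.006395.

0.00639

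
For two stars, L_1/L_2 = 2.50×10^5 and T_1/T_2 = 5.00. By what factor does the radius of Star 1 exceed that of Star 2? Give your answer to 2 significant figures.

20

L ∝ R²T⁴ gives R ∝ √L / T², so
R_1/R_2 = √(2.50×10^5) / (5.00)² = 500.0 / 25.00 = 20.00.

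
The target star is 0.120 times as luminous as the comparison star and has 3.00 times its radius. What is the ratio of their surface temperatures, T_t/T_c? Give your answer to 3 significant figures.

L ∝ R²T⁴ gives T ∝ (L/R²)^(1/4), so
T_t/T_c = (0.120 / 3.00²)^(1/4) = (0.01333)^(1/4) = 0.3398.

0.340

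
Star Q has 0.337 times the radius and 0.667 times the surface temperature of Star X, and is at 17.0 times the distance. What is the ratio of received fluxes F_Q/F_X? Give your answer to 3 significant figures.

7.78×10^-5

L_Q/L_X = (R_Q/R_X)²(T_Q/T_X)⁴ = (0.337)² × (0.667)⁴ = 0.02248.
F_Q/F_X = (L_Q/L_X)/(d_Q/d_X)² = 0.02248 / (17.0)² = 7.778×10^-5.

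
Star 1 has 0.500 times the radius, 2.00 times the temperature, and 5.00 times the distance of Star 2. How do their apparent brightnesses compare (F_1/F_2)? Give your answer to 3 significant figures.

0.160

L_1/L_2 = (R_1/R_2)²(T_1/T_2)⁴ = (0.500)² × (2.00)⁴ = 4.000.
F_1/F_2 = (L_1/L_2)/(d_1/d_2)² = 4.000 / (5.00)² = 0.1600.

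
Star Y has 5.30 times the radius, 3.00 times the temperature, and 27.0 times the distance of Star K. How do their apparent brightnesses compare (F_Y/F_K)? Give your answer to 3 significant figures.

3.12

L_Y/L_K = (R_Y/R_K)²(T_Y/T_K)⁴ = (5.30)² × (3.00)⁴ = 2275.
F_Y/F_K = (L_Y/L_K)/(d_Y/d_K)² = 2275 / (27.0)² = 3.121.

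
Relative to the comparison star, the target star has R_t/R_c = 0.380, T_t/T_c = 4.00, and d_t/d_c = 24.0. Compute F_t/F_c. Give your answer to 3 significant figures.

L_t/L_c = (R_t/R_c)²(T_t/T_c)⁴ = (0.380)² × (4.00)⁴ = 36.97.
F_t/F_c = (L_t/L_c)/(d_t/d_c)² = 36.97 / (24.0)² = 0.06418.

0.0642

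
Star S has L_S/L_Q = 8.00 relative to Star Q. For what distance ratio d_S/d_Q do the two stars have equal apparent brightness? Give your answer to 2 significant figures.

Equal flux requires L_S/d_S² = L_Q/d_Q², so d_S/d_Q = √(L_S/L_Q)
= √(8.00) = 2.828.

2.8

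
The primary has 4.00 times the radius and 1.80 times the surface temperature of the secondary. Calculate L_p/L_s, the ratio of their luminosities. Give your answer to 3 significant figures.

From the Stefan–Boltzmann law, L ∝ R²T⁴, so
L_p/L_s = (R_p/R_s)² (T_p/T_s)⁴ = (4.00)² × (1.80)⁴ = 16.00 × 10.50 = 168.0.

168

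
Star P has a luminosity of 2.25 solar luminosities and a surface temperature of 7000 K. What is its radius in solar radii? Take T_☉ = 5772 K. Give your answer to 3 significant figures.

1.02 solar radii

R/R_☉ = √(L/L_☉) / (T/T_☉)² = √(2.25) / (1.213)²
       = 1.500 / 1.471 = 1.020.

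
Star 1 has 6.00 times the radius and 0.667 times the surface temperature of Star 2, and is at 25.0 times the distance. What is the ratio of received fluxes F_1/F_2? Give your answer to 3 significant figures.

0.0114

L_1/L_2 = (R_1/R_2)²(T_1/T_2)⁴ = (6.00)² × (0.667)⁴ = 7.125.
F_1/F_2 = (L_1/L_2)/(d_1/d_2)² = 7.125 / (25.0)² = 0.01140.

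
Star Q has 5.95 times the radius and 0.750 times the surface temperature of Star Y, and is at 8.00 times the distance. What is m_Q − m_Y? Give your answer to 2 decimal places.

L_Q/L_Y = (5.95)²(0.750)⁴ = 11.20.
F_Q/F_Y = (L_Q/L_Y)/(d_Q/d_Y)² = 11.20/64.00 = 0.1750.
m_Q − m_Y = −2.5 log₁₀(0.1750) = 1.89.

1.89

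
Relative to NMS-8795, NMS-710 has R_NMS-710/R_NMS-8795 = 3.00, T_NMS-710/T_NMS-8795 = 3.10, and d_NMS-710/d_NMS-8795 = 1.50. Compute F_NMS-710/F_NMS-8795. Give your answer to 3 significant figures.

L_NMS-710/L_NMS-8795 = (R_NMS-710/R_NMS-8795)²(T_NMS-710/T_NMS-8795)⁴ = (3.00)² × (3.10)⁴ = 831.2.
F_NMS-710/F_NMS-8795 = (L_NMS-710/L_NMS-8795)/(d_NMS-710/d_NMS-8795)² = 831.2 / (1.50)² = 369.4.

369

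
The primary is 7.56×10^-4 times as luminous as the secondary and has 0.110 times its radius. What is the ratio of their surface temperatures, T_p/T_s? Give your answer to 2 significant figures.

L ∝ R²T⁴ gives T ∝ (L/R²)^(1/4), so
T_p/T_s = (7.56×10^-4 / 0.110²)^(1/4) = (0.06248)^(1/4) = 0.5000.

0.50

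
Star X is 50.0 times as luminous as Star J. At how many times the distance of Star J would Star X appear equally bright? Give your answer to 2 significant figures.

Equal flux requires L_X/d_X² = L_J/d_J², so d_X/d_J = √(L_X/L_J)
= √(50.0) = 7.071.

7.1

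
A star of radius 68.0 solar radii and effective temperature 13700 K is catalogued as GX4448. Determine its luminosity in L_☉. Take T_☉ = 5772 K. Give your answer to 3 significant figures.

1.47×10^5 L_☉

L/L_☉ = (R/R_☉)² (T/T_☉)⁴ = (68.0)² × (13700/5772)⁴
       = 4624 × (2.374)⁴ = 4624 × 31.74 = 1.468×10^5.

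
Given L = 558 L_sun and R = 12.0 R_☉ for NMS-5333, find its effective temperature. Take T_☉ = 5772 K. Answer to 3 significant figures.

T/T_☉ = (L/L_☉)^(1/4) / (R/R_☉)^(1/2)
T = 5772 × (558)^(1/4) / √(12.0) = 5772 × 4.860 / 3.464 = 8098 K.

8.10×10^3 K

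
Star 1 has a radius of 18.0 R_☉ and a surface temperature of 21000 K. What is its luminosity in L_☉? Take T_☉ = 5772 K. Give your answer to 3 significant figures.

5.68×10^4 L_☉

L/L_☉ = (R/R_☉)² (T/T_☉)⁴ = (18.0)² × (21000/5772)⁴
       = 324.0 × (3.638)⁴ = 324.0 × 175.2 = 5.677×10^4.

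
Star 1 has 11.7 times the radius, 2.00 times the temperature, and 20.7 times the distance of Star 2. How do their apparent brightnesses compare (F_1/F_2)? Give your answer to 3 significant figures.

5.11

L_1/L_2 = (R_1/R_2)²(T_1/T_2)⁴ = (11.7)² × (2.00)⁴ = 2190.
F_1/F_2 = (L_1/L_2)/(d_1/d_2)² = 2190 / (20.7)² = 5.112.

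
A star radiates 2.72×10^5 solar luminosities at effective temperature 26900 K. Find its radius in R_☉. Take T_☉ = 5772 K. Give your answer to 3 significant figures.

24.0 R_☉

R/R_☉ = √(L/L_☉) / (T/T_☉)² = √(2.72×10^5) / (4.660)²
       = 521.5 / 21.72 = 24.01.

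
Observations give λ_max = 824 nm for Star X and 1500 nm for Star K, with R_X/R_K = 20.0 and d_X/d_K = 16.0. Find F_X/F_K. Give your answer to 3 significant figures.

Wien's law: T_X/T_K = λ_K/λ_X = 1500/824 = 1.820.
L_X/L_K = (R_X/R_K)²(T_X/T_K)⁴ = (20.0)²(1.820)⁴ = 4393.
F_X/F_K = (L_X/L_K)/(d_X/d_K)² = 4393/(16.0)² = 17.16.

17.2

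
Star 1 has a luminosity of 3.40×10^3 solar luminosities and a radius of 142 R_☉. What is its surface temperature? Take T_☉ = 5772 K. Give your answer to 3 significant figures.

T/T_☉ = (L/L_☉)^(1/4) / (R/R_☉)^(1/2)
T = 5772 × (3.40×10^3)^(1/4) / √(142) = 5772 × 7.636 / 11.92 = 3699 K.

3.70×10^3 K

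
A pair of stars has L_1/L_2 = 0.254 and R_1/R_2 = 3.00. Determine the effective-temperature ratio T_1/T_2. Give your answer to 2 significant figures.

L ∝ R²T⁴ gives T ∝ (L/R²)^(1/4), so
T_1/T_2 = (0.254 / 3.00²)^(1/4) = (0.02822)^(1/4) = 0.4099.

0.41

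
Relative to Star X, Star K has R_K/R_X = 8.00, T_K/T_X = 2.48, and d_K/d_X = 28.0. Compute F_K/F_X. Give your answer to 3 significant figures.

L_K/L_X = (R_K/R_X)²(T_K/T_X)⁴ = (8.00)² × (2.48)⁴ = 2421.
F_K/F_X = (L_K/L_X)/(d_K/d_X)² = 2421 / (28.0)² = 3.088.

3.09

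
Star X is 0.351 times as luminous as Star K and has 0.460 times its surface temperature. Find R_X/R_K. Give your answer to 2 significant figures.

2.8

L ∝ R²T⁴ gives R ∝ √L / T², so
R_X/R_K = √(0.351) / (0.460)² = 0.5925 / 0.2116 = 2.800.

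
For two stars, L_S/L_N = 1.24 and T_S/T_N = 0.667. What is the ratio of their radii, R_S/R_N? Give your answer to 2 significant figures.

2.5

L ∝ R²T⁴ gives R ∝ √L / T², so
R_S/R_N = √(1.24) / (0.667)² = 1.114 / 0.4449 = 2.503.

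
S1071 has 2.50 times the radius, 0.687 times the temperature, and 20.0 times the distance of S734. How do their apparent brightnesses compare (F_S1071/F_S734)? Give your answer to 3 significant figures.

L_S1071/L_S734 = (R_S1071/R_S734)²(T_S1071/T_S734)⁴ = (2.50)² × (0.687)⁴ = 1.392.
F_S1071/F_S734 = (L_S1071/L_S734)/(d_S1071/d_S734)² = 1.392 / (20.0)² = 0.003481.

0.00348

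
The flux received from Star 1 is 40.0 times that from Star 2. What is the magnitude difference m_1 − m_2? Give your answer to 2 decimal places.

-4.01

m_1 − m_2 = −2.5 log₁₀(F_1/F_2) = −2.5 log₁₀(40.0) = −2.5 × (1.602) = -4.005.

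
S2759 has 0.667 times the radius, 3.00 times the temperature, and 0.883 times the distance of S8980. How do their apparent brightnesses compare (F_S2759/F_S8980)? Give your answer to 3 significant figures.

46.2

L_S2759/L_S8980 = (R_S2759/R_S8980)²(T_S2759/T_S8980)⁴ = (0.667)² × (3.00)⁴ = 36.04.
F_S2759/F_S8980 = (L_S2759/L_S8980)/(d_S2759/d_S8980)² = 36.04 / (0.883)² = 46.22.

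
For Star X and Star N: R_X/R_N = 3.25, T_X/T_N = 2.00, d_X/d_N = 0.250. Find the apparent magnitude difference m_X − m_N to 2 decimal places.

L_X/L_N = (3.25)²(2.00)⁴ = 169.0.
F_X/F_N = (L_X/L_N)/(d_X/d_N)² = 169.0/0.06250 = 2704.
m_X − m_N = −2.5 log₁₀(2704) = -8.58.

-8.58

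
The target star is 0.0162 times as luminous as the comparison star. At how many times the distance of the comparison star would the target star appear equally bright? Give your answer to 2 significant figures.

Equal flux requires L_t/d_t² = L_c/d_c², so d_t/d_c = √(L_t/L_c)
= √(0.0162) = 0.1273.

0.13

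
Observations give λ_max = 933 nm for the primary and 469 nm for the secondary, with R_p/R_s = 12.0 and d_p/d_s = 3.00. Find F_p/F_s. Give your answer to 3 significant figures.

Wien's law: T_p/T_s = λ_s/λ_p = 469/933 = 0.5027.
L_p/L_s = (R_p/R_s)²(T_p/T_s)⁴ = (12.0)²(0.5027)⁴ = 9.194.
F_p/F_s = (L_p/L_s)/(d_p/d_s)² = 9.194/(3.00)² = 1.022.

1.02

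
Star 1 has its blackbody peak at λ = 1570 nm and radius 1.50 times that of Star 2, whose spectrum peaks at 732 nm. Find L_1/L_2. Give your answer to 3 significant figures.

Wien's law gives T ∝ 1/λ_max, so T_1/T_2 = λ_2/λ_1 = 732/1570 = 0.4662.
Then L ∝ R²T⁴ gives L_1/L_2 = (1.50)² × (0.4662)⁴ = 2.250 × 0.04725 = 0.1063.

0.106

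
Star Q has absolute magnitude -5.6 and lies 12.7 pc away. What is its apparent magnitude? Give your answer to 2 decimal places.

-5.08

m = M + 5 log₁₀(d/10 pc) = -5.6 + 5 log₁₀(12.7/10)
  = -5.6 + 5 × 0.104 = -5.6 + 0.52 = -5.08.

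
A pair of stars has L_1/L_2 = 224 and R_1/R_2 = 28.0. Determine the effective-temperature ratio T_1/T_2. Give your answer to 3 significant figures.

0.731

L ∝ R²T⁴ gives T ∝ (L/R²)^(1/4), so
T_1/T_2 = (224 / 28.0²)^(1/4) = (0.2857)^(1/4) = 0.7311.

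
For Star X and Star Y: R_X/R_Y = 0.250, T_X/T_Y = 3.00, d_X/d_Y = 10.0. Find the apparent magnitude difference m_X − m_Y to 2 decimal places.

L_X/L_Y = (0.250)²(3.00)⁴ = 5.062.
F_X/F_Y = (L_X/L_Y)/(d_X/d_Y)² = 5.062/100.0 = 0.05063.
m_X − m_Y = −2.5 log₁₀(0.05063) = 3.24.

3.24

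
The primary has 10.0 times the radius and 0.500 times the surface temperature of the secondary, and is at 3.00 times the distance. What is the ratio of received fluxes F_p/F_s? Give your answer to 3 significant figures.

L_p/L_s = (R_p/R_s)²(T_p/T_s)⁴ = (10.0)² × (0.500)⁴ = 6.250.
F_p/F_s = (L_p/L_s)/(d_p/d_s)² = 6.250 / (3.00)² = 0.6944.

0.694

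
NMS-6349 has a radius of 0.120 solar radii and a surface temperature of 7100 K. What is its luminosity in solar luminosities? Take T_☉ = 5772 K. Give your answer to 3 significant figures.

0.0330 solar luminosities

L/L_☉ = (R/R_☉)² (T/T_☉)⁴ = (0.120)² × (7100/5772)⁴
       = 0.01440 × (1.230)⁴ = 0.01440 × 2.289 = 0.03297.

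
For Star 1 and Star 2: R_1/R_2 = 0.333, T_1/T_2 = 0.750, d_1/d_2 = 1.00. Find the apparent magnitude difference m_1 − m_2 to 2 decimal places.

L_1/L_2 = (0.333)²(0.750)⁴ = 0.03509.
F_1/F_2 = (L_1/L_2)/(d_1/d_2)² = 0.03509/1.000 = 0.03509.
m_1 − m_2 = −2.5 log₁₀(0.03509) = 3.64.

3.64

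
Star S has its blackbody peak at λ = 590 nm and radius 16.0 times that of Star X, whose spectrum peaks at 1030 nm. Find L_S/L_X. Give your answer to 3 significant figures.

2.38×10^3

Wien's law gives T ∝ 1/λ_max, so T_S/T_X = λ_X/λ_S = 1030/590 = 1.746.
Then L ∝ R²T⁴ gives L_S/L_X = (16.0)² × (1.746)⁴ = 256.0 × 9.288 = 2378.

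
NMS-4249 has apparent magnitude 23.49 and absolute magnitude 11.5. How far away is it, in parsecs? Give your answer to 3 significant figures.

2.50×10^3 pc

m − M = 5 log₁₀(d/10 pc)
23.49 − (11.5) = 11.99 = 5 log₁₀(d/10)
d = 10 × 10^(11.99/5) = 10 × 10^2.398 = 2500 pc.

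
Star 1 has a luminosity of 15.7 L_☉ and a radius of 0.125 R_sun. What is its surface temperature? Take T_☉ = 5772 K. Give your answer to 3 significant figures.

3.25×10^4 K

T/T_☉ = (L/L_☉)^(1/4) / (R/R_☉)^(1/2)
T = 5772 × (15.7)^(1/4) / √(0.125) = 5772 × 1.991 / 0.3536 = 3.250×10^4 K.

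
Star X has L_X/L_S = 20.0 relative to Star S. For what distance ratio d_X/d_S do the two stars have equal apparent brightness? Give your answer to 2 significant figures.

4.5

Equal flux requires L_X/d_X² = L_S/d_S², so d_X/d_S = √(L_X/L_S)
= √(20.0) = 4.472.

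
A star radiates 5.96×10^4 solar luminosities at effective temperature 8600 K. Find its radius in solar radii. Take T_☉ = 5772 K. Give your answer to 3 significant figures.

110 solar radii

R/R_☉ = √(L/L_☉) / (T/T_☉)² = √(5.96×10^4) / (1.490)²
       = 244.1 / 2.220 = 110.0.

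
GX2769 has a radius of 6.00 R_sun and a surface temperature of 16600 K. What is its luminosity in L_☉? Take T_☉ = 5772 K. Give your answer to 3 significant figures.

L/L_☉ = (R/R_☉)² (T/T_☉)⁴ = (6.00)² × (16600/5772)⁴
       = 36.00 × (2.876)⁴ = 36.00 × 68.41 = 2463.

2.46×10^3 L_☉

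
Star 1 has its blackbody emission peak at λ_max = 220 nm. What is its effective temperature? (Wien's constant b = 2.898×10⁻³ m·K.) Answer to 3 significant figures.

T = b/λ_max = 2.898×10⁻³ / (220×10⁻⁹) = 1.317×10^4 K.

1.32×10^4 K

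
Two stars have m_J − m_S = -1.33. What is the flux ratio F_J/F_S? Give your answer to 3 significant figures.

3.40

F_J/F_S = 10^(−(m_J − m_S)/2.5) = 10^(1.33/2.5) = 10^0.532 = 3.404.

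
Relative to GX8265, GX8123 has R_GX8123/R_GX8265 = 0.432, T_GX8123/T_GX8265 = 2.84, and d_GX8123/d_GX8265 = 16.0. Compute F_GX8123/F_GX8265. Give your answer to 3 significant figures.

0.0474

L_GX8123/L_GX8265 = (R_GX8123/R_GX8265)²(T_GX8123/T_GX8265)⁴ = (0.432)² × (2.84)⁴ = 12.14.
F_GX8123/F_GX8265 = (L_GX8123/L_GX8265)/(d_GX8123/d_GX8265)² = 12.14 / (16.0)² = 0.04742.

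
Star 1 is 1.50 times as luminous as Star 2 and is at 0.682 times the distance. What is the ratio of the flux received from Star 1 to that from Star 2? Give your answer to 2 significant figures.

F = L/(4πd²), so F_1/F_2 = (L_1/L_2) / (d_1/d_2)²
= 1.50 / (0.682)² = 1.50 / 0.4651 = 3.225.

3.2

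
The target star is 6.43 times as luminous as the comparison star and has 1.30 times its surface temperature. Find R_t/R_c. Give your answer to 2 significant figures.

1.5

L ∝ R²T⁴ gives R ∝ √L / T², so
R_t/R_c = √(6.43) / (1.30)² = 2.536 / 1.690 = 1.500.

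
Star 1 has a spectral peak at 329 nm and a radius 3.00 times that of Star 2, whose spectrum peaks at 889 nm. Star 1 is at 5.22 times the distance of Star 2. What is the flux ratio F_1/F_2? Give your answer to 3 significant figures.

Wien's law: T_1/T_2 = λ_2/λ_1 = 889/329 = 2.702.
L_1/L_2 = (R_1/R_2)²(T_1/T_2)⁴ = (3.00)²(2.702)⁴ = 479.8.
F_1/F_2 = (L_1/L_2)/(d_1/d_2)² = 479.8/(5.22)² = 17.61.

17.6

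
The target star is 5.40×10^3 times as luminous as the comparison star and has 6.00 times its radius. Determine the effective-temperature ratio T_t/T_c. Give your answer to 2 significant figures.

L ∝ R²T⁴ gives T ∝ (L/R²)^(1/4), so
T_t/T_c = (5.40×10^3 / 6.00²)^(1/4) = (150.0)^(1/4) = 3.500.

3.5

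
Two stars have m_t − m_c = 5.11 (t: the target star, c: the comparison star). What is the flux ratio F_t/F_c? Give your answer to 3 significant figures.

0.00904

F_t/F_c = 10^(−(m_t − m_c)/2.5) = 10^(-5.11/2.5) = 10^-2.044 = 0.009036.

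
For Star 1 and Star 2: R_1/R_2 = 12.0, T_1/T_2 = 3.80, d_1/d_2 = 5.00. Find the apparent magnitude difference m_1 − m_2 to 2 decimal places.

L_1/L_2 = (12.0)²(3.80)⁴ = 3.003×10^4.
F_1/F_2 = (L_1/L_2)/(d_1/d_2)² = 3.003×10^4/25.00 = 1201.
m_1 − m_2 = −2.5 log₁₀(1201) = -7.70.

-7.70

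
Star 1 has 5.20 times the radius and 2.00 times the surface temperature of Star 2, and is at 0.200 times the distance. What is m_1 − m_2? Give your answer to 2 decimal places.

-10.09

L_1/L_2 = (5.20)²(2.00)⁴ = 432.6.
F_1/F_2 = (L_1/L_2)/(d_1/d_2)² = 432.6/0.04000 = 1.082×10^4.
m_1 − m_2 = −2.5 log₁₀(1.082×10^4) = -10.09.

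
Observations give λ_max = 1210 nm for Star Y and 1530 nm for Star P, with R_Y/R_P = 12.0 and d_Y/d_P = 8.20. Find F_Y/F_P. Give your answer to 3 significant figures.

5.47

Wien's law: T_Y/T_P = λ_P/λ_Y = 1530/1210 = 1.264.
L_Y/L_P = (R_Y/R_P)²(T_Y/T_P)⁴ = (12.0)²(1.264)⁴ = 368.1.
F_Y/F_P = (L_Y/L_P)/(d_Y/d_P)² = 368.1/(8.20)² = 5.475.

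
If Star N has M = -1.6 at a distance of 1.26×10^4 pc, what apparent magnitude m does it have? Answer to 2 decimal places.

m = M + 5 log₁₀(d/10 pc) = -1.6 + 5 log₁₀(1.26×10^4/10)
  = -1.6 + 5 × 3.100 = -1.6 + 15.50 = 13.90.

13.90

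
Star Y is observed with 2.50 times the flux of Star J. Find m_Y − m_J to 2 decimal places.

-0.99

m_Y − m_J = −2.5 log₁₀(F_Y/F_J) = −2.5 log₁₀(2.50) = −2.5 × (0.398) = -0.995.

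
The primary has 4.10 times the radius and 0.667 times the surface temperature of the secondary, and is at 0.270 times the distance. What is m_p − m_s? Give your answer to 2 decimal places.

L_p/L_s = (4.10)²(0.667)⁴ = 3.327.
F_p/F_s = (L_p/L_s)/(d_p/d_s)² = 3.327/0.07290 = 45.64.
m_p − m_s = −2.5 log₁₀(45.64) = -4.15.

-4.15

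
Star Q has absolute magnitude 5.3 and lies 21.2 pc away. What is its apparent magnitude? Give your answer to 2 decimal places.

6.93

m = M + 5 log₁₀(d/10 pc) = 5.3 + 5 log₁₀(21.2/10)
  = 5.3 + 5 × 0.326 = 5.3 + 1.63 = 6.93.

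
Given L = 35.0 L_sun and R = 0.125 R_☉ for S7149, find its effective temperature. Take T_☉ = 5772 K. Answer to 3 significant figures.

3.97×10^4 K

T/T_☉ = (L/L_☉)^(1/4) / (R/R_☉)^(1/2)
T = 5772 × (35.0)^(1/4) / √(0.125) = 5772 × 2.432 / 0.3536 = 3.971×10^4 K.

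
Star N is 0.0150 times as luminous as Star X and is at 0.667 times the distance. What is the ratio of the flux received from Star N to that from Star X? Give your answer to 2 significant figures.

F = L/(4πd²), so F_N/F_X = (L_N/L_X) / (d_N/d_X)²
= 0.0150 / (0.667)² = 0.0150 / 0.4449 = 0.03372.

0.034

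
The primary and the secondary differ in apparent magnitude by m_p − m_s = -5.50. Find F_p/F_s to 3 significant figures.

158

F_p/F_s = 10^(−(m_p − m_s)/2.5) = 10^(5.50/2.5) = 10^2.200 = 158.5.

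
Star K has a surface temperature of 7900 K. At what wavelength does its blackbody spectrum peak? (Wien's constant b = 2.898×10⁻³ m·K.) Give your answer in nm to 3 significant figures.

367 nm

λ_max = b/T = 2.898×10⁻³ / 7900 = 3.67×10^-7 m = 366.8 nm.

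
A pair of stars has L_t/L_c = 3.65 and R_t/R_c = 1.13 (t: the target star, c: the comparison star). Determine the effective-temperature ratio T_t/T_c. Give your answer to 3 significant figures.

L ∝ R²T⁴ gives T ∝ (L/R²)^(1/4), so
T_t/T_c = (3.65 / 1.13²)^(1/4) = (2.858)^(1/4) = 1.300.

1.30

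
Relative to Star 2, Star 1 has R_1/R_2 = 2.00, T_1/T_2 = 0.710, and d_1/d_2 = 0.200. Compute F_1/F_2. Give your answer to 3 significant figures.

L_1/L_2 = (R_1/R_2)²(T_1/T_2)⁴ = (2.00)² × (0.710)⁴ = 1.016.
F_1/F_2 = (L_1/L_2)/(d_1/d_2)² = 1.016 / (0.200)² = 25.41.

25.4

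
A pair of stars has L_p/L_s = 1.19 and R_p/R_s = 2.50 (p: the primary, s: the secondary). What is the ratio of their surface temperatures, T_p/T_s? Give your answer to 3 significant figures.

L ∝ R²T⁴ gives T ∝ (L/R²)^(1/4), so
T_p/T_s = (1.19 / 2.50²)^(1/4) = (0.1904)^(1/4) = 0.6606.

0.661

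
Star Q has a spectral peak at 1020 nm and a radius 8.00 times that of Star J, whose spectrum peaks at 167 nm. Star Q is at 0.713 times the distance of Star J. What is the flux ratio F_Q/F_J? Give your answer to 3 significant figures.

0.0905

Wien's law: T_Q/T_J = λ_J/λ_Q = 167/1020 = 0.1637.
L_Q/L_J = (R_Q/R_J)²(T_Q/T_J)⁴ = (8.00)²(0.1637)⁴ = 0.04599.
F_Q/F_J = (L_Q/L_J)/(d_Q/d_J)² = 0.04599/(0.713)² = 0.09046.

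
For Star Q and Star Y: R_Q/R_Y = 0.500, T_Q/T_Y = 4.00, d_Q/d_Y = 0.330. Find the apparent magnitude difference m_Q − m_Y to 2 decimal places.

L_Q/L_Y = (0.500)²(4.00)⁴ = 64.00.
F_Q/F_Y = (L_Q/L_Y)/(d_Q/d_Y)² = 64.00/0.1089 = 587.7.
m_Q − m_Y = −2.5 log₁₀(587.7) = -6.92.

-6.92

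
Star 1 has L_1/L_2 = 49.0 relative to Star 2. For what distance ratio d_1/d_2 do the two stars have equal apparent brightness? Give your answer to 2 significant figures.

Equal flux requires L_1/d_1² = L_2/d_2², so d_1/d_2 = √(L_1/L_2)
= √(49.0) = 7.000.

7.0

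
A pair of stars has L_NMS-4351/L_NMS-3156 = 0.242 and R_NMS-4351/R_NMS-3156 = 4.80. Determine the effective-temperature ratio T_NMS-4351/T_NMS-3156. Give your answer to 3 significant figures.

0.320

L ∝ R²T⁴ gives T ∝ (L/R²)^(1/4), so
T_NMS-4351/T_NMS-3156 = (0.242 / 4.80²)^(1/4) = (0.01050)^(1/4) = 0.3201.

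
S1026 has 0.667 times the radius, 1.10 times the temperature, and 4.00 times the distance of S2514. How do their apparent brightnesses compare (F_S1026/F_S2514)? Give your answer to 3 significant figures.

L_S1026/L_S2514 = (R_S1026/R_S2514)²(T_S1026/T_S2514)⁴ = (0.667)² × (1.10)⁴ = 0.6514.
F_S1026/F_S2514 = (L_S1026/L_S2514)/(d_S1026/d_S2514)² = 0.6514 / (4.00)² = 0.04071.

0.0407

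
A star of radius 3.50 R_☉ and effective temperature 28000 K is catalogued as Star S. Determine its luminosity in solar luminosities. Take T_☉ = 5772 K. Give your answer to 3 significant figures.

6.78×10^3 solar luminosities

L/L_☉ = (R/R_☉)² (T/T_☉)⁴ = (3.50)² × (28000/5772)⁴
       = 12.25 × (4.851)⁴ = 12.25 × 553.8 = 6784.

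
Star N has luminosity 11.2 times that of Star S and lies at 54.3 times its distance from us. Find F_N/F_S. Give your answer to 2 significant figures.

F = L/(4πd²), so F_N/F_S = (L_N/L_S) / (d_N/d_S)²
= 11.2 / (54.3)² = 11.2 / 2948 = 0.003799.

0.0038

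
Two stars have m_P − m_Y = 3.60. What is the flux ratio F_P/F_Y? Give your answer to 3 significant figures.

F_P/F_Y = 10^(−(m_P − m_Y)/2.5) = 10^(-3.60/2.5) = 10^-1.440 = 0.03631.

0.0363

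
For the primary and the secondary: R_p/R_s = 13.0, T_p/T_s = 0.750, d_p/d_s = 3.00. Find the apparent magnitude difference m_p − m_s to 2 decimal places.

-1.93

L_p/L_s = (13.0)²(0.750)⁴ = 53.47.
F_p/F_s = (L_p/L_s)/(d_p/d_s)² = 53.47/9.000 = 5.941.
m_p − m_s = −2.5 log₁₀(5.941) = -1.93.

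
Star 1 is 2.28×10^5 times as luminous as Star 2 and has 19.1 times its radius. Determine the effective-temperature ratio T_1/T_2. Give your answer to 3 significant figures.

L ∝ R²T⁴ gives T ∝ (L/R²)^(1/4), so
T_1/T_2 = (2.28×10^5 / 19.1²)^(1/4) = (625.0)^(1/4) = 5.000.

5.00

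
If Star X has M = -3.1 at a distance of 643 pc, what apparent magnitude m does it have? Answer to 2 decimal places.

5.94

m = M + 5 log₁₀(d/10 pc) = -3.1 + 5 log₁₀(643/10)
  = -3.1 + 5 × 1.808 = -3.1 + 9.04 = 5.94.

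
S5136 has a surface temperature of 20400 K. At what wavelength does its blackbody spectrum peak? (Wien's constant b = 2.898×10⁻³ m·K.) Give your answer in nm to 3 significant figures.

142 nm

λ_max = b/T = 2.898×10⁻³ / 20400 = 1.42×10^-7 m = 142.1 nm.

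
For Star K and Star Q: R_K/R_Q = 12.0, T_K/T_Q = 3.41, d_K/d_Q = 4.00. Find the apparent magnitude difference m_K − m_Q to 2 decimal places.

-7.71

L_K/L_Q = (12.0)²(3.41)⁴ = 1.947×10^4.
F_K/F_Q = (L_K/L_Q)/(d_K/d_Q)² = 1.947×10^4/16.00 = 1217.
m_K − m_Q = −2.5 log₁₀(1217) = -7.71.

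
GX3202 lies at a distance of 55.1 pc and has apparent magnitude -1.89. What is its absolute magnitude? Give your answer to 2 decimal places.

M = m − 5 log₁₀(d/10 pc) = -1.89 − 5 log₁₀(55.1/10)
  = -1.89 − 5 × 0.741 = -1.89 − 3.71 = -5.60.

-5.60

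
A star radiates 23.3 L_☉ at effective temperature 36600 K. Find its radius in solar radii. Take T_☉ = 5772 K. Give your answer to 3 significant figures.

0.120 solar radii

R/R_☉ = √(L/L_☉) / (T/T_☉)² = √(23.3) / (6.341)²
       = 4.827 / 40.21 = 0.1201.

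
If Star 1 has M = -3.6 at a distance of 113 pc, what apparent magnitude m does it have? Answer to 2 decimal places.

m = M + 5 log₁₀(d/10 pc) = -3.6 + 5 log₁₀(113/10)
  = -3.6 + 5 × 1.053 = -3.6 + 5.27 = 1.67.

1.67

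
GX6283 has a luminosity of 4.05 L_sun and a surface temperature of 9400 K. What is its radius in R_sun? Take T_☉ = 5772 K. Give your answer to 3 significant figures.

R/R_☉ = √(L/L_☉) / (T/T_☉)² = √(4.05) / (1.629)²
       = 2.012 / 2.652 = 0.7588.

0.759 R_sun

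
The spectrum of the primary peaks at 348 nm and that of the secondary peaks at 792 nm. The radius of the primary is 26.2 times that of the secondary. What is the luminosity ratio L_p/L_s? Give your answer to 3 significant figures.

1.84×10^4

Wien's law gives T ∝ 1/λ_max, so T_p/T_s = λ_s/λ_p = 792/348 = 2.276.
Then L ∝ R²T⁴ gives L_p/L_s = (26.2)² × (2.276)⁴ = 686.4 × 26.83 = 1.842×10^4.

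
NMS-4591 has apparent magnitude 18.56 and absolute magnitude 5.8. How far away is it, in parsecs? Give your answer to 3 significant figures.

m − M = 5 log₁₀(d/10 pc)
18.56 − (5.8) = 12.76 = 5 log₁₀(d/10)
d = 10 × 10^(12.76/5) = 10 × 10^2.552 = 3565 pc.

3.56×10^3 pc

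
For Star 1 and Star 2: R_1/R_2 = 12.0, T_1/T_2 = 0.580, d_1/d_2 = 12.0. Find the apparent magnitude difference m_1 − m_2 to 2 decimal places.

L_1/L_2 = (12.0)²(0.580)⁴ = 16.30.
F_1/F_2 = (L_1/L_2)/(d_1/d_2)² = 16.30/144.0 = 0.1132.
m_1 − m_2 = −2.5 log₁₀(0.1132) = 2.37.

2.37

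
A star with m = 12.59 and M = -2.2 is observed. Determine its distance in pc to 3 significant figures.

9.08×10^3 pc

m − M = 5 log₁₀(d/10 pc)
12.59 − (-2.2) = 14.79 = 5 log₁₀(d/10)
d = 10 × 10^(14.79/5) = 10 × 10^2.958 = 9078 pc.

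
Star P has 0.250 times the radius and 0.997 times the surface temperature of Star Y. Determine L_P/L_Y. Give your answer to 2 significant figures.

From the Stefan–Boltzmann law, L ∝ R²T⁴, so
L_P/L_Y = (R_P/R_Y)² (T_P/T_Y)⁴ = (0.250)² × (0.997)⁴ = 0.06250 × 0.9881 = 0.06175.

0.062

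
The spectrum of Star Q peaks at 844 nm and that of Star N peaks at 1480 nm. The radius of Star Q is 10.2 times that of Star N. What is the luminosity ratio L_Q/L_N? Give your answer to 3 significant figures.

Wien's law gives T ∝ 1/λ_max, so T_Q/T_N = λ_N/λ_Q = 1480/844 = 1.754.
Then L ∝ R²T⁴ gives L_Q/L_N = (10.2)² × (1.754)⁴ = 104.0 × 9.455 = 983.7.

984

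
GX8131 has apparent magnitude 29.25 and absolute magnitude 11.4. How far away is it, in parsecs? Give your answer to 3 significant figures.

3.72×10^4 pc

m − M = 5 log₁₀(d/10 pc)
29.25 − (11.4) = 17.85 = 5 log₁₀(d/10)
d = 10 × 10^(17.85/5) = 10 × 10^3.570 = 3.715×10^4 pc.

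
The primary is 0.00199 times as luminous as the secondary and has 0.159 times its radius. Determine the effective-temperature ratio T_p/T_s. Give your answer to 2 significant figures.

L ∝ R²T⁴ gives T ∝ (L/R²)^(1/4), so
T_p/T_s = (0.00199 / 0.159²)^(1/4) = (0.07872)^(1/4) = 0.5297.

0.53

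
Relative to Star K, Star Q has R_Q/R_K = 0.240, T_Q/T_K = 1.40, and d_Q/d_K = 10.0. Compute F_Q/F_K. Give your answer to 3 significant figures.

0.00221

L_Q/L_K = (R_Q/R_K)²(T_Q/T_K)⁴ = (0.240)² × (1.40)⁴ = 0.2213.
F_Q/F_K = (L_Q/L_K)/(d_Q/d_K)² = 0.2213 / (10.0)² = 0.002213.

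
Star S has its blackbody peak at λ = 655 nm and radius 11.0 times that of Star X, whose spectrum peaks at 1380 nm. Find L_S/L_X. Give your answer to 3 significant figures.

Wien's law gives T ∝ 1/λ_max, so T_S/T_X = λ_X/λ_S = 1380/655 = 2.107.
Then L ∝ R²T⁴ gives L_S/L_X = (11.0)² × (2.107)⁴ = 121.0 × 19.70 = 2384.

2.38×10^3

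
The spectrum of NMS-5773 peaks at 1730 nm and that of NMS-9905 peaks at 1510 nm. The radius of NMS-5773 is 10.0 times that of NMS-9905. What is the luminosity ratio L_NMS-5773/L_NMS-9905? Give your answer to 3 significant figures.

58.0

Wien's law gives T ∝ 1/λ_max, so T_NMS-5773/T_NMS-9905 = λ_NMS-9905/λ_NMS-5773 = 1510/1730 = 0.8728.
Then L ∝ R²T⁴ gives L_NMS-5773/L_NMS-9905 = (10.0)² × (0.8728)⁴ = 100.0 × 0.5804 = 58.04.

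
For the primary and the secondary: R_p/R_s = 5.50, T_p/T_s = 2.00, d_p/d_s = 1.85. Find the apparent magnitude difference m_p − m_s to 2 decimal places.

-5.38

L_p/L_s = (5.50)²(2.00)⁴ = 484.0.
F_p/F_s = (L_p/L_s)/(d_p/d_s)² = 484.0/3.423 = 141.4.
m_p − m_s = −2.5 log₁₀(141.4) = -5.38.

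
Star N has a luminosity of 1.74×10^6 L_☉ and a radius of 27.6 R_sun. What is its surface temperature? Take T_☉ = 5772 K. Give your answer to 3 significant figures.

T/T_☉ = (L/L_☉)^(1/4) / (R/R_☉)^(1/2)
T = 5772 × (1.74×10^6)^(1/4) / √(27.6) = 5772 × 36.32 / 5.254 = 3.990×10^4 K.

3.99×10^4 K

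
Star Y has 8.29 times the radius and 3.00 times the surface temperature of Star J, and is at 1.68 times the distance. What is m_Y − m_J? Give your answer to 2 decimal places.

-8.24

L_Y/L_J = (8.29)²(3.00)⁴ = 5567.
F_Y/F_J = (L_Y/L_J)/(d_Y/d_J)² = 5567/2.822 = 1972.
m_Y − m_J = −2.5 log₁₀(1972) = -8.24.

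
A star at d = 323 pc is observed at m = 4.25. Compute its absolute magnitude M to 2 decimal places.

M = m − 5 log₁₀(d/10 pc) = 4.25 − 5 log₁₀(323/10)
  = 4.25 − 5 × 1.509 = 4.25 − 7.55 = -3.30.

-3.30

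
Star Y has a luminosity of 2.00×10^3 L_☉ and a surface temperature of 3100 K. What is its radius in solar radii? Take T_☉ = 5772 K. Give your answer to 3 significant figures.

R/R_☉ = √(L/L_☉) / (T/T_☉)² = √(2.00×10^3) / (0.5371)²
       = 44.72 / 0.2885 = 155.0.

155 solar radii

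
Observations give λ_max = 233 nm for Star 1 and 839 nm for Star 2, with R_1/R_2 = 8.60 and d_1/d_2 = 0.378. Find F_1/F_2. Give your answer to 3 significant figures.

8.70×10^4

Wien's law: T_1/T_2 = λ_2/λ_1 = 839/233 = 3.601.
L_1/L_2 = (R_1/R_2)²(T_1/T_2)⁴ = (8.60)²(3.601)⁴ = 1.243×10^4.
F_1/F_2 = (L_1/L_2)/(d_1/d_2)² = 1.243×10^4/(0.378)² = 8.702×10^4.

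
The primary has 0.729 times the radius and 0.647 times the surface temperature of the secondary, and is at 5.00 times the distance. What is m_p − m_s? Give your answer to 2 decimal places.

6.07

L_p/L_s = (0.729)²(0.647)⁴ = 0.09313.
F_p/F_s = (L_p/L_s)/(d_p/d_s)² = 0.09313/25.00 = 0.003725.
m_p − m_s = −2.5 log₁₀(0.003725) = 6.07.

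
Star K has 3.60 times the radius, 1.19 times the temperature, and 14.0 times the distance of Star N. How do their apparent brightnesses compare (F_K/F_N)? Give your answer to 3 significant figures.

L_K/L_N = (R_K/R_N)²(T_K/T_N)⁴ = (3.60)² × (1.19)⁴ = 25.99.
F_K/F_N = (L_K/L_N)/(d_K/d_N)² = 25.99 / (14.0)² = 0.1326.

0.133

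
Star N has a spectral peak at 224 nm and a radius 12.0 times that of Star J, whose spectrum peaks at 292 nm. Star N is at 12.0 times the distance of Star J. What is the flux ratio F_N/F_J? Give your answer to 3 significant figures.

Wien's law: T_N/T_J = λ_J/λ_N = 292/224 = 1.304.
L_N/L_J = (R_N/R_J)²(T_N/T_J)⁴ = (12.0)²(1.304)⁴ = 415.8.
F_N/F_J = (L_N/L_J)/(d_N/d_J)² = 415.8/(12.0)² = 2.888.

2.89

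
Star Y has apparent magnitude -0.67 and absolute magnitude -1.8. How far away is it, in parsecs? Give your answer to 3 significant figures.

16.8 pc

m − M = 5 log₁₀(d/10 pc)
-0.67 − (-1.8) = 1.13 = 5 log₁₀(d/10)
d = 10 × 10^(1.13/5) = 10 × 10^0.226 = 16.83 pc.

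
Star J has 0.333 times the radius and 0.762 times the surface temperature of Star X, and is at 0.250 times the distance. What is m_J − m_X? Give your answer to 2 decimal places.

L_J/L_X = (0.333)²(0.762)⁴ = 0.03739.
F_J/F_X = (L_J/L_X)/(d_J/d_X)² = 0.03739/0.06250 = 0.5982.
m_J − m_X = −2.5 log₁₀(0.5982) = 0.56.

0.56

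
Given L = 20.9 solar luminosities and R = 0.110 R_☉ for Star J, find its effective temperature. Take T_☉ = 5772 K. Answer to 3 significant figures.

3.72×10^4 K

T/T_☉ = (L/L_☉)^(1/4) / (R/R_☉)^(1/2)
T = 5772 × (20.9)^(1/4) / √(0.110) = 5772 × 2.138 / 0.3317 = 3.721×10^4 K.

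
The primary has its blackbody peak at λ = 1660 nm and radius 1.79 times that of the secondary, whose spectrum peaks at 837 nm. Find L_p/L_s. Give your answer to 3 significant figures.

Wien's law gives T ∝ 1/λ_max, so T_p/T_s = λ_s/λ_p = 837/1660 = 0.5042.
Then L ∝ R²T⁴ gives L_p/L_s = (1.79)² × (0.5042)⁴ = 3.204 × 0.06464 = 0.2071.

0.207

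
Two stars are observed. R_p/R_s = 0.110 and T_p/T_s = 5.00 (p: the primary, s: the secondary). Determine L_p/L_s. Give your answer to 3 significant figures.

From the Stefan–Boltzmann law, L ∝ R²T⁴, so
L_p/L_s = (R_p/R_s)² (T_p/T_s)⁴ = (0.110)² × (5.00)⁴ = 0.01210 × 625.0 = 7.562.

7.56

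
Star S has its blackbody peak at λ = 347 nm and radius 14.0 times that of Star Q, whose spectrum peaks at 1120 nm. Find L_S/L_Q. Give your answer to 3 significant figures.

2.13×10^4

Wien's law gives T ∝ 1/λ_max, so T_S/T_Q = λ_Q/λ_S = 1120/347 = 3.228.
Then L ∝ R²T⁴ gives L_S/L_Q = (14.0)² × (3.228)⁴ = 196.0 × 108.5 = 2.127×10^4.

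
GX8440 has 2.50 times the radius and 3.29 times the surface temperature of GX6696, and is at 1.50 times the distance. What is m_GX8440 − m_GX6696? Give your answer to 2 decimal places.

L_GX8440/L_GX6696 = (2.50)²(3.29)⁴ = 732.3.
F_GX8440/F_GX6696 = (L_GX8440/L_GX6696)/(d_GX8440/d_GX6696)² = 732.3/2.250 = 325.4.
m_GX8440 − m_GX6696 = −2.5 log₁₀(325.4) = -6.28.

-6.28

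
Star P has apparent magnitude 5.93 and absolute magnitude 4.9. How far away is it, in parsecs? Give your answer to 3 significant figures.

m − M = 5 log₁₀(d/10 pc)
5.93 − (4.9) = 1.03 = 5 log₁₀(d/10)
d = 10 × 10^(1.03/5) = 10 × 10^0.206 = 16.07 pc.

16.1 pc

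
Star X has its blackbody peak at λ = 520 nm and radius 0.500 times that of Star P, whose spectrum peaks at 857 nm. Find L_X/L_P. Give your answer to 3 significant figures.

1.84

Wien's law gives T ∝ 1/λ_max, so T_X/T_P = λ_P/λ_X = 857/520 = 1.648.
Then L ∝ R²T⁴ gives L_X/L_P = (0.500)² × (1.648)⁴ = 0.2500 × 7.378 = 1.844.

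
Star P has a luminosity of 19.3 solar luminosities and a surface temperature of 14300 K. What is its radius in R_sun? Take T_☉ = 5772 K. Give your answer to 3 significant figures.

R/R_☉ = √(L/L_☉) / (T/T_☉)² = √(19.3) / (2.477)²
       = 4.393 / 6.138 = 0.7157.

0.716 R_sun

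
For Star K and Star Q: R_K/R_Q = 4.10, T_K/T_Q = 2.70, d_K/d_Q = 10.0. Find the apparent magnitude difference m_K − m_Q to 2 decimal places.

-2.38

L_K/L_Q = (4.10)²(2.70)⁴ = 893.4.
F_K/F_Q = (L_K/L_Q)/(d_K/d_Q)² = 893.4/100.0 = 8.934.
m_K − m_Q = −2.5 log₁₀(8.934) = -2.38.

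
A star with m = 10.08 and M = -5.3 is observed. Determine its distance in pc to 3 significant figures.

m − M = 5 log₁₀(d/10 pc)
10.08 − (-5.3) = 15.38 = 5 log₁₀(d/10)
d = 10 × 10^(15.38/5) = 10 × 10^3.076 = 1.191×10^4 pc.

1.19×10^4 pc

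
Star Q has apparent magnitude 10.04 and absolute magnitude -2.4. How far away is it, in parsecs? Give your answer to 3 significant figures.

3.08×10^3 pc

m − M = 5 log₁₀(d/10 pc)
10.04 − (-2.4) = 12.44 = 5 log₁₀(d/10)
d = 10 × 10^(12.44/5) = 10 × 10^2.488 = 3076 pc.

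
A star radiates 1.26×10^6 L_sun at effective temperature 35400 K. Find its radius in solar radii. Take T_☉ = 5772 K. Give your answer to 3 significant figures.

R/R_☉ = √(L/L_☉) / (T/T_☉)² = √(1.26×10^6) / (6.133)²
       = 1122 / 37.61 = 29.84.

29.8 solar radii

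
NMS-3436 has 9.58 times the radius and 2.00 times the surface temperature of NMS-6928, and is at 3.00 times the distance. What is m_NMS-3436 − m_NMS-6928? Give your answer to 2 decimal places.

-5.53

L_NMS-3436/L_NMS-6928 = (9.58)²(2.00)⁴ = 1468.
F_NMS-3436/F_NMS-6928 = (L_NMS-3436/L_NMS-6928)/(d_NMS-3436/d_NMS-6928)² = 1468/9.000 = 163.2.
m_NMS-3436 − m_NMS-6928 = −2.5 log₁₀(163.2) = -5.53.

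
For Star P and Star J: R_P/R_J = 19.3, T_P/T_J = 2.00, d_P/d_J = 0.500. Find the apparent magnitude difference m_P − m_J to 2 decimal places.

L_P/L_J = (19.3)²(2.00)⁴ = 5960.
F_P/F_J = (L_P/L_J)/(d_P/d_J)² = 5960/0.2500 = 2.384×10^4.
m_P − m_J = −2.5 log₁₀(2.384×10^4) = -10.94.

-10.94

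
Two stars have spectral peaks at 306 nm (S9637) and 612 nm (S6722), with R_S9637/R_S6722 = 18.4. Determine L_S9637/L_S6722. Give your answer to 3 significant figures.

5.42×10^3

Wien's law gives T ∝ 1/λ_max, so T_S9637/T_S6722 = λ_S6722/λ_S9637 = 612/306 = 2.000.
Then L ∝ R²T⁴ gives L_S9637/L_S6722 = (18.4)² × (2.000)⁴ = 338.6 × 16.00 = 5417.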